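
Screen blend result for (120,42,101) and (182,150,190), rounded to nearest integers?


Screen: C = 255 - (255-A)×(255-B)/255, rounded to nearest integer
R: 255 - (255-120)×(255-182)/255 = 255 - 9855/255 ≈ 255 - 38.647 = 216.353 → 216
G: 255 - (255-42)×(255-150)/255 = 255 - 22365/255 ≈ 255 - 87.706 = 167.294 → 167
B: 255 - (255-101)×(255-190)/255 = 255 - 10010/255 ≈ 255 - 39.255 = 215.745 → 216
= RGB(216, 167, 216)


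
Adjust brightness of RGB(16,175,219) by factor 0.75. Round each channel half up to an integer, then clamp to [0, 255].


Multiply each channel by 0.75, round half up, clamp to [0, 255]
R: 16×0.75 = 12
G: 175×0.75 = 131.25 → round → 131
B: 219×0.75 = 164.25 → round → 164
= RGB(12, 131, 164)


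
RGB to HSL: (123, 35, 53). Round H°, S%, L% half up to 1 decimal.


Normalize: R'=123/255≈0.4824, G'=35/255≈0.1373, B'=53/255≈0.2078
Max=123/255, Min=35/255, Δ=Max-Min=88/255
L = (Max+Min)/2 = (123+35)/510 = 158/510 = 0.30980… → L = 31.0%
L ≤ 0.5 → S = Δ/(Max+Min) = 88/(123+35) = 88/158 = 0.55696… → S = 55.7%
(the 1/255 factors cancel in S and H, so raw channel differences can be used)
Max is R' → H = 60 × (((G-B)/Δ) mod 6) = 60 × (((35-53)/88) mod 6)
  (-18)/88 = -0.2045…; negative, so add 6 → 5.7954…
  H = 60 × 5.7954… = 347.727…° → H = 347.7°
= HSL(347.7°, 55.7%, 31.0%)


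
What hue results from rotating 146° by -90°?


New hue = (H + rotation) mod 360
New hue = (146 -90) mod 360
= 56 mod 360
= 56°


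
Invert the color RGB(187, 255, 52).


Invert: (255-R, 255-G, 255-B)
R: 255-187 = 68
G: 255-255 = 0
B: 255-52 = 203
= RGB(68, 0, 203)


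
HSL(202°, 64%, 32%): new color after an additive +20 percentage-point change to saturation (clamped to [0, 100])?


Original S = 64%
Adjustment = +20 percentage points
New S = 64 + (20) = 84
Clamp to [0, 100] → 84
= HSL(202°, 84%, 32%)


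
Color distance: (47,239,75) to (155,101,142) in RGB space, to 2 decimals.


d = √[(R₁-R₂)² + (G₁-G₂)² + (B₁-B₂)²]
d = √[(47-155)² + (239-101)² + (75-142)²]
d = √[11664 + 19044 + 4489]
d = √35197
d ≈ 187.61


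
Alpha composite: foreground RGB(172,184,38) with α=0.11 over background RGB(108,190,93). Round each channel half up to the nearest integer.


C = α×F + (1-α)×B, with 1-α = 0.89
R: 0.11×172 + 0.89×108 = 18.92 + 96.12 = 115.04 → 115
G: 0.11×184 + 0.89×190 = 20.24 + 169.10 = 189.34 → 189
B: 0.11×38 + 0.89×93 = 4.18 + 82.77 = 86.95 → 87
= RGB(115, 189, 87)


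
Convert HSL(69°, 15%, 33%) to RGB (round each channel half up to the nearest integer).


H=69°, S=0.15, L=0.33
C = (1-|2L-1|)×S = (1-|-0.34|)×0.15 = 0.099
H' = H/60 = 69/60 ≈ 1.1500; X = C×(1-|H' mod 2 - 1|) = 0.08415
m = L - C/2 = 0.33 - 0.0495 = 0.2805
Sector ⌊H'⌋ = 1 → (R',G',B') = (0.08415, 0.099, 0.0)
RGB = ((R'+m)×255, (G'+m)×255, (B'+m)×255) = (92.98575, 96.7725, 71.5275)
Round half up → RGB(93, 97, 72)


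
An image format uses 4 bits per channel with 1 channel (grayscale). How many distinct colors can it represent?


Total bits = 4 bits/channel × 1 channels = 4 bits
Distinct colors = 2^4
= 16 colors


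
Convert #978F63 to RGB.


97 → 151 (R)
8F → 143 (G)
63 → 99 (B)
= RGB(151, 143, 99)


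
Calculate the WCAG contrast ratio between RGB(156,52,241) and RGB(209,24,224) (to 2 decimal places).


Linearize each sRGB channel c=v/255: c/12.92 if c ≤ 0.04045 else ((c+0.055)/1.055)^2.4
L = 0.2126×R_lin + 0.7152×G_lin + 0.0722×B_lin
Color 1 (156,52,241):
  R=156: 156/255≈0.6118 > 0.04045 → ((0.6118+0.055)/1.055)^2.4 ≈ 0.33245
  G=52: 52/255≈0.2039 > 0.04045 → ((0.2039+0.055)/1.055)^2.4 ≈ 0.03434
  B=241: 241/255≈0.9451 > 0.04045 → ((0.9451+0.055)/1.055)^2.4 ≈ 0.87962
  L1 = 0.2126×0.33245 + 0.7152×0.03434 + 0.0722×0.87962 ≈ 0.15875
Color 2 (209,24,224):
  R=209: 209/255≈0.8196 > 0.04045 → ((0.8196+0.055)/1.055)^2.4 ≈ 0.63760
  G=24: 24/255≈0.0941 > 0.04045 → ((0.0941+0.055)/1.055)^2.4 ≈ 0.00913
  B=224: 224/255≈0.8784 > 0.04045 → ((0.8784+0.055)/1.055)^2.4 ≈ 0.74540
  L2 = 0.2126×0.63760 + 0.7152×0.00913 + 0.0722×0.74540 ≈ 0.19590
Lighter = 0.19590, Darker = 0.15875
Ratio = (L_lighter + 0.05) / (L_darker + 0.05)
Ratio = (0.19590 + 0.05) / (0.15875 + 0.05) = 0.24590 / 0.20875 ≈ 1.1780
Ratio ≈ 1.18:1


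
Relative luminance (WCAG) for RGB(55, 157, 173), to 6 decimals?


Linearize each channel (sRGB transfer function): c = v/255; c_lin = c/12.92 if c ≤ 0.04045, else ((c+0.055)/1.055)^2.4
  R: 55/255 ≈ 0.215686 > 0.04045 → ((0.215686+0.055)/1.055)^2.4 ≈ 0.038204
  G: 157/255 ≈ 0.615686 > 0.04045 → ((0.615686+0.055)/1.055)^2.4 ≈ 0.337164
  B: 173/255 ≈ 0.678431 > 0.04045 → ((0.678431+0.055)/1.055)^2.4 ≈ 0.417885
R_lin = 0.038204, G_lin = 0.337164, B_lin = 0.417885
L = 0.2126×R + 0.7152×G + 0.0722×B
L = 0.2126×0.038204 + 0.7152×0.337164 + 0.0722×0.417885
L ≈ 0.279433


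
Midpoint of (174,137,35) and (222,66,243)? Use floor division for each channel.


Midpoint: each channel = ⌊(C₁+C₂)/2⌋
R: ⌊(174+222)/2⌋ = 198
G: ⌊(137+66)/2⌋ = 101
B: ⌊(35+243)/2⌋ = 139
= RGB(198, 101, 139)


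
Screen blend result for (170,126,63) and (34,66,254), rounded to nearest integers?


Screen: C = 255 - (255-A)×(255-B)/255, rounded to nearest integer
R: 255 - (255-170)×(255-34)/255 = 255 - 18785/255 ≈ 255 - 73.667 = 181.333 → 181
G: 255 - (255-126)×(255-66)/255 = 255 - 24381/255 ≈ 255 - 95.612 = 159.388 → 159
B: 255 - (255-63)×(255-254)/255 = 255 - 192/255 ≈ 255 - 0.753 = 254.247 → 254
= RGB(181, 159, 254)


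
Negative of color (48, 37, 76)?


Invert: (255-R, 255-G, 255-B)
R: 255-48 = 207
G: 255-37 = 218
B: 255-76 = 179
= RGB(207, 218, 179)


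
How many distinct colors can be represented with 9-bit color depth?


Colors = 2^bits = 2^9
= 512 colors


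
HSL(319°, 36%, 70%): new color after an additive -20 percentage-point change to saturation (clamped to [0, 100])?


Original S = 36%
Adjustment = -20 percentage points
New S = 36 + (-20) = 16
Clamp to [0, 100] → 16
= HSL(319°, 16%, 70%)


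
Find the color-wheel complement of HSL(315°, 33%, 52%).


Complement = opposite side of color wheel = hue + 180°
H' = (315 + 180) mod 360 = 135°
S and L unchanged.
= HSL(135°, 33%, 52%)


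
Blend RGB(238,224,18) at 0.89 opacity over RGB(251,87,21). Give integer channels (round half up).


C = α×F + (1-α)×B, with 1-α = 0.11
R: 0.89×238 + 0.11×251 = 211.82 + 27.61 = 239.43 → 239
G: 0.89×224 + 0.11×87 = 199.36 + 9.57 = 208.93 → 209
B: 0.89×18 + 0.11×21 = 16.02 + 2.31 = 18.33 → 18
= RGB(239, 209, 18)


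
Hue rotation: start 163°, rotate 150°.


New hue = (H + rotation) mod 360
New hue = (163 + 150) mod 360
= 313 mod 360
= 313°


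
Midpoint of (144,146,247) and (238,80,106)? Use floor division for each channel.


Midpoint: each channel = ⌊(C₁+C₂)/2⌋
R: ⌊(144+238)/2⌋ = 191
G: ⌊(146+80)/2⌋ = 113
B: ⌊(247+106)/2⌋ = 176
= RGB(191, 113, 176)


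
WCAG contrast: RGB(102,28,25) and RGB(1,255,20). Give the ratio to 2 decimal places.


Linearize each sRGB channel c=v/255: c/12.92 if c ≤ 0.04045 else ((c+0.055)/1.055)^2.4
L = 0.2126×R_lin + 0.7152×G_lin + 0.0722×B_lin
Color 1 (102,28,25):
  R=102: 102/255≈0.4000 > 0.04045 → ((0.4000+0.055)/1.055)^2.4 ≈ 0.13287
  G=28: 28/255≈0.1098 > 0.04045 → ((0.1098+0.055)/1.055)^2.4 ≈ 0.01161
  B=25: 25/255≈0.0980 > 0.04045 → ((0.0980+0.055)/1.055)^2.4 ≈ 0.00972
  L1 = 0.2126×0.13287 + 0.7152×0.01161 + 0.0722×0.00972 ≈ 0.03725
Color 2 (1,255,20):
  R=1: 1/255≈0.0039 ≤ 0.04045 → 0.0039/12.92 ≈ 0.00030
  G=255: 255/255≈1.0000 > 0.04045 → ((1.0000+0.055)/1.055)^2.4 ≈ 1.00000
  B=20: 20/255≈0.0784 > 0.04045 → ((0.0784+0.055)/1.055)^2.4 ≈ 0.00700
  L2 = 0.2126×0.00030 + 0.7152×1.00000 + 0.0722×0.00700 ≈ 0.71577
Lighter = 0.71577, Darker = 0.03725
Ratio = (L_lighter + 0.05) / (L_darker + 0.05)
Ratio = (0.71577 + 0.05) / (0.03725 + 0.05) = 0.76577 / 0.08725 ≈ 8.7763
Ratio ≈ 8.78:1


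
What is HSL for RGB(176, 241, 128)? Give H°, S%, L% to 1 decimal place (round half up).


Normalize: R'=176/255≈0.6902, G'=241/255≈0.9451, B'=128/255≈0.5020
Max=241/255, Min=128/255, Δ=Max-Min=113/255
L = (Max+Min)/2 = (241+128)/510 = 369/510 = 0.72352… → L = 72.4%
L > 0.5 → S = Δ/(2-Max-Min) = 113/(510-241-128) = 113/141 = 0.80141… → S = 80.1%
(the 1/255 factors cancel in S and H, so raw channel differences can be used)
Max is G' → H = 60 × ((B-R)/Δ + 2) = 60 × ((128-176)/113 + 2)
  -48/113 + 2 = -0.4247… + 2 = 1.5752…
  H = 60 × 1.5752… = 94.513…° → H = 94.5°
= HSL(94.5°, 80.1%, 72.4%)


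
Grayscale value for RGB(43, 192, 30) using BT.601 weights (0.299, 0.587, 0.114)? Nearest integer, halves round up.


Gray = 0.299×R + 0.587×G + 0.114×B
Gray = 0.299×43 + 0.587×192 + 0.114×30
Gray = 12.857 + 112.704 + 3.420
Gray = 128.981 → round half up → 129
Gray = 129


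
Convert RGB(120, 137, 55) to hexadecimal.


R = 120 → 78 (hex)
G = 137 → 89 (hex)
B = 55 → 37 (hex)
Hex = #788937


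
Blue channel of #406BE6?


Color: #406BE6
R = 40 = 64
G = 6B = 107
B = E6 = 230
Blue = 230


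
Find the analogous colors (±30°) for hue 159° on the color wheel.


Base hue: 159°
Left analog: (159 - 30) mod 360 = 129°
Right analog: (159 + 30) mod 360 = 189°
Analogous hues = 129° and 189°


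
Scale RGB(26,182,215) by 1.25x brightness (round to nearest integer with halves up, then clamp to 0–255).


Multiply each channel by 1.25, round half up, clamp to [0, 255]
R: 26×1.25 = 32.5 → round → 33
G: 182×1.25 = 227.5 → round → 228
B: 215×1.25 = 268.75 → round → 269 → clamp → 255
= RGB(33, 228, 255)


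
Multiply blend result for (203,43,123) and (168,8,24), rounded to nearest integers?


Multiply: C = A×B/255, rounded to nearest integer
R: 203×168/255 = 34104/255 ≈ 133.741 → 134
G: 43×8/255 = 344/255 ≈ 1.349 → 1
B: 123×24/255 = 2952/255 ≈ 11.576 → 12
= RGB(134, 1, 12)


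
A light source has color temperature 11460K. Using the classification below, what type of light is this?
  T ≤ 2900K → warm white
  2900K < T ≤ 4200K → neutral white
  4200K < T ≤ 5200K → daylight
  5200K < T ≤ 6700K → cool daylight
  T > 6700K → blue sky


Temperature: 11460K
11460K > 6700K → blue sky
Classification: blue sky


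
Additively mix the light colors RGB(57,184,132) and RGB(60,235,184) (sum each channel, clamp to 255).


Additive: each channel = min(255, C₁+C₂)
R: 57+60 = 117 → 117
G: 184+235 = 419 → 255
B: 132+184 = 316 → 255
= RGB(117, 255, 255)


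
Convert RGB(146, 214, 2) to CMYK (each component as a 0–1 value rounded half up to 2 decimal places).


R'=146/255≈0.5725, G'=214/255≈0.8392, B'=2/255≈0.0078
K = 1 - max(R',G',B') = 1 - 214/255 = 41/255 = 0.16078… → 0.16
(1-R'-K)/(1-K) simplifies to (max-R)/max with max = 214:
C = (214-146)/214 = 68/214 = 0.31775… → 0.32
M = (214-214)/214 = 0/214 = 0 → 0.00
Y = (214-2)/214 = 212/214 = 0.99065… → 0.99
= CMYK(0.32, 0.00, 0.99, 0.16)


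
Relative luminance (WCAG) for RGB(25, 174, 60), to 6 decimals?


Linearize each channel (sRGB transfer function): c = v/255; c_lin = c/12.92 if c ≤ 0.04045, else ((c+0.055)/1.055)^2.4
  R: 25/255 ≈ 0.098039 > 0.04045 → ((0.098039+0.055)/1.055)^2.4 ≈ 0.009721
  G: 174/255 ≈ 0.682353 > 0.04045 → ((0.682353+0.055)/1.055)^2.4 ≈ 0.423268
  B: 60/255 ≈ 0.235294 > 0.04045 → ((0.235294+0.055)/1.055)^2.4 ≈ 0.045186
R_lin = 0.009721, G_lin = 0.423268, B_lin = 0.045186
L = 0.2126×R + 0.7152×G + 0.0722×B
L = 0.2126×0.009721 + 0.7152×0.423268 + 0.0722×0.045186
L ≈ 0.308050


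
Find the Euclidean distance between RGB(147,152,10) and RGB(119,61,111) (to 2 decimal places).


d = √[(R₁-R₂)² + (G₁-G₂)² + (B₁-B₂)²]
d = √[(147-119)² + (152-61)² + (10-111)²]
d = √[784 + 8281 + 10201]
d = √19266
d ≈ 138.80


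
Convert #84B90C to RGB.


84 → 132 (R)
B9 → 185 (G)
0C → 12 (B)
= RGB(132, 185, 12)


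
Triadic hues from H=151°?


Triadic: equally spaced at 120° intervals
H1 = 151°
H2 = (151 + 120) mod 360 = 271°
H3 = (151 + 240) mod 360 = 31°
Triadic = 151°, 271°, 31°


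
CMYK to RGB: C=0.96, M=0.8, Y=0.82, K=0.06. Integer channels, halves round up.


R = 255 × (1-C) × (1-K) = 255 × 0.04 × 0.94 = 9.588 → 10
G = 255 × (1-M) × (1-K) = 255 × 0.20 × 0.94 = 47.94 → 48
B = 255 × (1-Y) × (1-K) = 255 × 0.18 × 0.94 = 43.146 → 43
= RGB(10, 48, 43)


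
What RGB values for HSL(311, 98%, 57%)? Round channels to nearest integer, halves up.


H=311°, S=0.98, L=0.57
C = (1-|2L-1|)×S = (1-|0.14|)×0.98 = 0.8428
H' = H/60 = 311/60 ≈ 5.1833; X = C×(1-|H' mod 2 - 1|) ≈ 0.6883
m = L - C/2 = 0.57 - 0.4214 = 0.1486
Sector ⌊H'⌋ = 5 → (R',G',B') = (0.8428, 0.0, ≈0.6883)
RGB = ((R'+m)×255, (G'+m)×255, (B'+m)×255) = (252.807, 37.893, 213.4061)
Round half up → RGB(253, 38, 213)


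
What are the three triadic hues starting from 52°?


Triadic: equally spaced at 120° intervals
H1 = 52°
H2 = (52 + 120) mod 360 = 172°
H3 = (52 + 240) mod 360 = 292°
Triadic = 52°, 172°, 292°


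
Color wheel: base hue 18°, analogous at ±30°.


Base hue: 18°
Left analog: (18 - 30) mod 360 = 348°
Right analog: (18 + 30) mod 360 = 48°
Analogous hues = 348° and 48°


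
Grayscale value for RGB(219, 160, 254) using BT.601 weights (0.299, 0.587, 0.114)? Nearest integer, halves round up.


Gray = 0.299×R + 0.587×G + 0.114×B
Gray = 0.299×219 + 0.587×160 + 0.114×254
Gray = 65.481 + 93.920 + 28.956
Gray = 188.357 → round half up → 188
Gray = 188


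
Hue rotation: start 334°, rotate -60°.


New hue = (H + rotation) mod 360
New hue = (334 -60) mod 360
= 274 mod 360
= 274°


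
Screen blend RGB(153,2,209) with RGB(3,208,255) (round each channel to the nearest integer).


Screen: C = 255 - (255-A)×(255-B)/255, rounded to nearest integer
R: 255 - (255-153)×(255-3)/255 = 255 - 25704/255 ≈ 255 - 100.800 = 154.200 → 154
G: 255 - (255-2)×(255-208)/255 = 255 - 11891/255 ≈ 255 - 46.631 = 208.369 → 208
B: 255 - (255-209)×(255-255)/255 = 255 - 0/255 ≈ 255 - 0.000 = 255.000 → 255
= RGB(154, 208, 255)


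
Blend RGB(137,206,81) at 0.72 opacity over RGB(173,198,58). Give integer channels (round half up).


C = α×F + (1-α)×B, with 1-α = 0.28
R: 0.72×137 + 0.28×173 = 98.64 + 48.44 = 147.08 → 147
G: 0.72×206 + 0.28×198 = 148.32 + 55.44 = 203.76 → 204
B: 0.72×81 + 0.28×58 = 58.32 + 16.24 = 74.56 → 75
= RGB(147, 204, 75)


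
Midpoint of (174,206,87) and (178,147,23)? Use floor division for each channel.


Midpoint: each channel = ⌊(C₁+C₂)/2⌋
R: ⌊(174+178)/2⌋ = 176
G: ⌊(206+147)/2⌋ = 176
B: ⌊(87+23)/2⌋ = 55
= RGB(176, 176, 55)


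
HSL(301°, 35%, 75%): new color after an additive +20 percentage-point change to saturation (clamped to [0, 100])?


Original S = 35%
Adjustment = +20 percentage points
New S = 35 + (20) = 55
Clamp to [0, 100] → 55
= HSL(301°, 55%, 75%)


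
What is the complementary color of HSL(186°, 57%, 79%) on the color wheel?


Complement = opposite side of color wheel = hue + 180°
H' = (186 + 180) mod 360 = 6°
S and L unchanged.
= HSL(6°, 57%, 79%)


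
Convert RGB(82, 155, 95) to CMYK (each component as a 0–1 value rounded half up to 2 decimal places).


R'=82/255≈0.3216, G'=155/255≈0.6078, B'=95/255≈0.3725
K = 1 - max(R',G',B') = 1 - 155/255 = 100/255 = 0.39215… → 0.39
(1-R'-K)/(1-K) simplifies to (max-R)/max with max = 155:
C = (155-82)/155 = 73/155 = 0.47096… → 0.47
M = (155-155)/155 = 0/155 = 0 → 0.00
Y = (155-95)/155 = 60/155 = 0.38709… → 0.39
= CMYK(0.47, 0.00, 0.39, 0.39)


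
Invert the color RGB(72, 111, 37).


Invert: (255-R, 255-G, 255-B)
R: 255-72 = 183
G: 255-111 = 144
B: 255-37 = 218
= RGB(183, 144, 218)


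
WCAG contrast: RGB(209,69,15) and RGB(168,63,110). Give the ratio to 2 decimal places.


Linearize each sRGB channel c=v/255: c/12.92 if c ≤ 0.04045 else ((c+0.055)/1.055)^2.4
L = 0.2126×R_lin + 0.7152×G_lin + 0.0722×B_lin
Color 1 (209,69,15):
  R=209: 209/255≈0.8196 > 0.04045 → ((0.8196+0.055)/1.055)^2.4 ≈ 0.63760
  G=69: 69/255≈0.2706 > 0.04045 → ((0.2706+0.055)/1.055)^2.4 ≈ 0.05951
  B=15: 15/255≈0.0588 > 0.04045 → ((0.0588+0.055)/1.055)^2.4 ≈ 0.00478
  L1 = 0.2126×0.63760 + 0.7152×0.05951 + 0.0722×0.00478 ≈ 0.17846
Color 2 (168,63,110):
  R=168: 168/255≈0.6588 > 0.04045 → ((0.6588+0.055)/1.055)^2.4 ≈ 0.39157
  G=63: 63/255≈0.2471 > 0.04045 → ((0.2471+0.055)/1.055)^2.4 ≈ 0.04971
  B=110: 110/255≈0.4314 > 0.04045 → ((0.4314+0.055)/1.055)^2.4 ≈ 0.15593
  L2 = 0.2126×0.39157 + 0.7152×0.04971 + 0.0722×0.15593 ≈ 0.13006
Lighter = 0.17846, Darker = 0.13006
Ratio = (L_lighter + 0.05) / (L_darker + 0.05)
Ratio = (0.17846 + 0.05) / (0.13006 + 0.05) = 0.22846 / 0.18006 ≈ 1.2688
Ratio ≈ 1.27:1


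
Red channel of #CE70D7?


Color: #CE70D7
R = CE = 206
G = 70 = 112
B = D7 = 215
Red = 206


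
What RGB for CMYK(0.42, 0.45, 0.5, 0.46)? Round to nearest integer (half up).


R = 255 × (1-C) × (1-K) = 255 × 0.58 × 0.54 = 79.866 → 80
G = 255 × (1-M) × (1-K) = 255 × 0.55 × 0.54 = 75.735 → 76
B = 255 × (1-Y) × (1-K) = 255 × 0.50 × 0.54 = 68.85 → 69
= RGB(80, 76, 69)


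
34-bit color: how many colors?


Colors = 2^bits = 2^34
= 17,179,869,184 colors


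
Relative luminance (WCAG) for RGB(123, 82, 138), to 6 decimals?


Linearize each channel (sRGB transfer function): c = v/255; c_lin = c/12.92 if c ≤ 0.04045, else ((c+0.055)/1.055)^2.4
  R: 123/255 ≈ 0.482353 > 0.04045 → ((0.482353+0.055)/1.055)^2.4 ≈ 0.198069
  G: 82/255 ≈ 0.321569 > 0.04045 → ((0.321569+0.055)/1.055)^2.4 ≈ 0.084376
  B: 138/255 ≈ 0.541176 > 0.04045 → ((0.541176+0.055)/1.055)^2.4 ≈ 0.254152
R_lin = 0.198069, G_lin = 0.084376, B_lin = 0.254152
L = 0.2126×R + 0.7152×G + 0.0722×B
L = 0.2126×0.198069 + 0.7152×0.084376 + 0.0722×0.254152
L ≈ 0.120805


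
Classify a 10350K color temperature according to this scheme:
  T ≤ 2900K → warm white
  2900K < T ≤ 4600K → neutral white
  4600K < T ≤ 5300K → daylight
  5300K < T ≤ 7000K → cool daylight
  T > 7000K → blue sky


Temperature: 10350K
10350K > 7000K → blue sky
Classification: blue sky


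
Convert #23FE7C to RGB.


23 → 35 (R)
FE → 254 (G)
7C → 124 (B)
= RGB(35, 254, 124)


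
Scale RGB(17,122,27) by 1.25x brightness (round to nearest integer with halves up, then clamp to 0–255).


Multiply each channel by 1.25, round half up, clamp to [0, 255]
R: 17×1.25 = 21.25 → round → 21
G: 122×1.25 = 152.5 → round → 153
B: 27×1.25 = 33.75 → round → 34
= RGB(21, 153, 34)


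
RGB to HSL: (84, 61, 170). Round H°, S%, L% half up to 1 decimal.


Normalize: R'=84/255≈0.3294, G'=61/255≈0.2392, B'=170/255≈0.6667
Max=170/255, Min=61/255, Δ=Max-Min=109/255
L = (Max+Min)/2 = (170+61)/510 = 231/510 = 0.45294… → L = 45.3%
L ≤ 0.5 → S = Δ/(Max+Min) = 109/(170+61) = 109/231 = 0.47186… → S = 47.2%
(the 1/255 factors cancel in S and H, so raw channel differences can be used)
Max is B' → H = 60 × ((R-G)/Δ + 4) = 60 × ((84-61)/109 + 4)
  23/109 + 4 = 0.2110… + 4 = 4.2110…
  H = 60 × 4.2110… = 252.660…° → H = 252.7°
= HSL(252.7°, 47.2%, 45.3%)


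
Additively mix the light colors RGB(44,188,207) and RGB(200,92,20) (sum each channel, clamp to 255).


Additive: each channel = min(255, C₁+C₂)
R: 44+200 = 244 → 244
G: 188+92 = 280 → 255
B: 207+20 = 227 → 227
= RGB(244, 255, 227)


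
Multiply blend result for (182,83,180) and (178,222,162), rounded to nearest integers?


Multiply: C = A×B/255, rounded to nearest integer
R: 182×178/255 = 32396/255 ≈ 127.043 → 127
G: 83×222/255 = 18426/255 ≈ 72.259 → 72
B: 180×162/255 = 29160/255 ≈ 114.353 → 114
= RGB(127, 72, 114)


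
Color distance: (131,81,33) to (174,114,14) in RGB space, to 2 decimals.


d = √[(R₁-R₂)² + (G₁-G₂)² + (B₁-B₂)²]
d = √[(131-174)² + (81-114)² + (33-14)²]
d = √[1849 + 1089 + 361]
d = √3299
d ≈ 57.44


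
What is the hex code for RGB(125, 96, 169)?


R = 125 → 7D (hex)
G = 96 → 60 (hex)
B = 169 → A9 (hex)
Hex = #7D60A9


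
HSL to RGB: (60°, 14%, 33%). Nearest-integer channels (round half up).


H=60°, S=0.14, L=0.33
C = (1-|2L-1|)×S = (1-|-0.34|)×0.14 = 0.0924
H' = H/60 = 60/60 ≈ 1.0000; X = C×(1-|H' mod 2 - 1|) = 0.0924
m = L - C/2 = 0.33 - 0.0462 = 0.2838
Sector ⌊H'⌋ = 1 → (R',G',B') = (0.0924, 0.0924, 0.0)
RGB = ((R'+m)×255, (G'+m)×255, (B'+m)×255) = (95.931, 95.931, 72.369)
Round half up → RGB(96, 96, 72)


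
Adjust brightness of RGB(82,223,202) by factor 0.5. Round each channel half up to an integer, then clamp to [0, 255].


Multiply each channel by 0.5, round half up, clamp to [0, 255]
R: 82×0.5 = 41
G: 223×0.5 = 111.5 → round → 112
B: 202×0.5 = 101
= RGB(41, 112, 101)


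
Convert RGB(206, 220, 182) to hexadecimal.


R = 206 → CE (hex)
G = 220 → DC (hex)
B = 182 → B6 (hex)
Hex = #CEDCB6


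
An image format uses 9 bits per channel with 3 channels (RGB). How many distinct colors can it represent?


Total bits = 9 bits/channel × 3 channels = 27 bits
Distinct colors = 2^27
= 134,217,728 colors


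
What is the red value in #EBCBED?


Color: #EBCBED
R = EB = 235
G = CB = 203
B = ED = 237
Red = 235


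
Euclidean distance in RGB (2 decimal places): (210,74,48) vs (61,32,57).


d = √[(R₁-R₂)² + (G₁-G₂)² + (B₁-B₂)²]
d = √[(210-61)² + (74-32)² + (48-57)²]
d = √[22201 + 1764 + 81]
d = √24046
d ≈ 155.07


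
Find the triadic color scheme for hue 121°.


Triadic: equally spaced at 120° intervals
H1 = 121°
H2 = (121 + 120) mod 360 = 241°
H3 = (121 + 240) mod 360 = 1°
Triadic = 121°, 241°, 1°


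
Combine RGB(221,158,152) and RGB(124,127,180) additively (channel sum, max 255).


Additive: each channel = min(255, C₁+C₂)
R: 221+124 = 345 → 255
G: 158+127 = 285 → 255
B: 152+180 = 332 → 255
= RGB(255, 255, 255)


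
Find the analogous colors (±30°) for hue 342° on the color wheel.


Base hue: 342°
Left analog: (342 - 30) mod 360 = 312°
Right analog: (342 + 30) mod 360 = 12°
Analogous hues = 312° and 12°


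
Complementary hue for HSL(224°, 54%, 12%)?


Complement = opposite side of color wheel = hue + 180°
H' = (224 + 180) mod 360 = 44°
S and L unchanged.
= HSL(44°, 54%, 12%)


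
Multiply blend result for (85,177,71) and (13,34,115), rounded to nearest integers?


Multiply: C = A×B/255, rounded to nearest integer
R: 85×13/255 = 1105/255 ≈ 4.333 → 4
G: 177×34/255 = 6018/255 ≈ 23.600 → 24
B: 71×115/255 = 8165/255 ≈ 32.020 → 32
= RGB(4, 24, 32)


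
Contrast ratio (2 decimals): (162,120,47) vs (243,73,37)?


Linearize each sRGB channel c=v/255: c/12.92 if c ≤ 0.04045 else ((c+0.055)/1.055)^2.4
L = 0.2126×R_lin + 0.7152×G_lin + 0.0722×B_lin
Color 1 (162,120,47):
  R=162: 162/255≈0.6353 > 0.04045 → ((0.6353+0.055)/1.055)^2.4 ≈ 0.36131
  G=120: 120/255≈0.4706 > 0.04045 → ((0.4706+0.055)/1.055)^2.4 ≈ 0.18782
  B=47: 47/255≈0.1843 > 0.04045 → ((0.1843+0.055)/1.055)^2.4 ≈ 0.02843
  L1 = 0.2126×0.36131 + 0.7152×0.18782 + 0.0722×0.02843 ≈ 0.21320
Color 2 (243,73,37):
  R=243: 243/255≈0.9529 > 0.04045 → ((0.9529+0.055)/1.055)^2.4 ≈ 0.89627
  G=73: 73/255≈0.2863 > 0.04045 → ((0.2863+0.055)/1.055)^2.4 ≈ 0.06663
  B=37: 37/255≈0.1451 > 0.04045 → ((0.1451+0.055)/1.055)^2.4 ≈ 0.01850
  L2 = 0.2126×0.89627 + 0.7152×0.06663 + 0.0722×0.01850 ≈ 0.23953
Lighter = 0.23953, Darker = 0.21320
Ratio = (L_lighter + 0.05) / (L_darker + 0.05)
Ratio = (0.23953 + 0.05) / (0.21320 + 0.05) = 0.28953 / 0.26320 ≈ 1.1001
Ratio ≈ 1.10:1


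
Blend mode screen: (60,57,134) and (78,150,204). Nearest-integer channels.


Screen: C = 255 - (255-A)×(255-B)/255, rounded to nearest integer
R: 255 - (255-60)×(255-78)/255 = 255 - 34515/255 ≈ 255 - 135.353 = 119.647 → 120
G: 255 - (255-57)×(255-150)/255 = 255 - 20790/255 ≈ 255 - 81.529 = 173.471 → 173
B: 255 - (255-134)×(255-204)/255 = 255 - 6171/255 ≈ 255 - 24.200 = 230.800 → 231
= RGB(120, 173, 231)


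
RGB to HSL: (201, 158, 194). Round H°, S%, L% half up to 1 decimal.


Normalize: R'=201/255≈0.7882, G'=158/255≈0.6196, B'=194/255≈0.7608
Max=201/255, Min=158/255, Δ=Max-Min=43/255
L = (Max+Min)/2 = (201+158)/510 = 359/510 = 0.70392… → L = 70.4%
L > 0.5 → S = Δ/(2-Max-Min) = 43/(510-201-158) = 43/151 = 0.28476… → S = 28.5%
(the 1/255 factors cancel in S and H, so raw channel differences can be used)
Max is R' → H = 60 × (((G-B)/Δ) mod 6) = 60 × (((158-194)/43) mod 6)
  (-36)/43 = -0.8372…; negative, so add 6 → 5.1627…
  H = 60 × 5.1627… = 309.767…° → H = 309.8°
= HSL(309.8°, 28.5%, 70.4%)


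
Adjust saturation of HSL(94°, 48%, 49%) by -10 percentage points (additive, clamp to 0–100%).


Original S = 48%
Adjustment = -10 percentage points
New S = 48 + (-10) = 38
Clamp to [0, 100] → 38
= HSL(94°, 38%, 49%)


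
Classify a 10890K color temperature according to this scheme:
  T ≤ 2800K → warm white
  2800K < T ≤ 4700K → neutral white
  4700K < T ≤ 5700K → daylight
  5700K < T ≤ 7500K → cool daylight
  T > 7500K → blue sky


Temperature: 10890K
10890K > 7500K → blue sky
Classification: blue sky


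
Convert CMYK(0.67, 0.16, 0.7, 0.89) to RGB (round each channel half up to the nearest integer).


R = 255 × (1-C) × (1-K) = 255 × 0.33 × 0.11 = 9.2565 → 9
G = 255 × (1-M) × (1-K) = 255 × 0.84 × 0.11 = 23.562 → 24
B = 255 × (1-Y) × (1-K) = 255 × 0.30 × 0.11 = 8.415 → 8
= RGB(9, 24, 8)


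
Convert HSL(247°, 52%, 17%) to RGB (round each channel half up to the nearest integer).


H=247°, S=0.52, L=0.17
C = (1-|2L-1|)×S = (1-|-0.66|)×0.52 = 0.1768
H' = H/60 = 247/60 ≈ 4.1167; X = C×(1-|H' mod 2 - 1|) ≈ 0.0206
m = L - C/2 = 0.17 - 0.0884 = 0.0816
Sector ⌊H'⌋ = 4 → (R',G',B') = (≈0.0206, 0.0, 0.1768)
RGB = ((R'+m)×255, (G'+m)×255, (B'+m)×255) = (26.0678, 20.808, 65.892)
Round half up → RGB(26, 21, 66)


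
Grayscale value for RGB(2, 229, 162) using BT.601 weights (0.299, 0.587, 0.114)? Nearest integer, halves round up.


Gray = 0.299×R + 0.587×G + 0.114×B
Gray = 0.299×2 + 0.587×229 + 0.114×162
Gray = 0.598 + 134.423 + 18.468
Gray = 153.489 → round half up → 153
Gray = 153


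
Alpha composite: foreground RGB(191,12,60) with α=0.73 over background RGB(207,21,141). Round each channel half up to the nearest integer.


C = α×F + (1-α)×B, with 1-α = 0.27
R: 0.73×191 + 0.27×207 = 139.43 + 55.89 = 195.32 → 195
G: 0.73×12 + 0.27×21 = 8.76 + 5.67 = 14.43 → 14
B: 0.73×60 + 0.27×141 = 43.80 + 38.07 = 81.87 → 82
= RGB(195, 14, 82)


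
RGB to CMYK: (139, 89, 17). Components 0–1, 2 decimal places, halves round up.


R'=139/255≈0.5451, G'=89/255≈0.3490, B'=17/255≈0.0667
K = 1 - max(R',G',B') = 1 - 139/255 = 116/255 = 0.45490… → 0.45
(1-R'-K)/(1-K) simplifies to (max-R)/max with max = 139:
C = (139-139)/139 = 0/139 = 0 → 0.00
M = (139-89)/139 = 50/139 = 0.35971… → 0.36
Y = (139-17)/139 = 122/139 = 0.87769… → 0.88
= CMYK(0.00, 0.36, 0.88, 0.45)


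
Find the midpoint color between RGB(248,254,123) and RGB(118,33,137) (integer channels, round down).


Midpoint: each channel = ⌊(C₁+C₂)/2⌋
R: ⌊(248+118)/2⌋ = 183
G: ⌊(254+33)/2⌋ = 143
B: ⌊(123+137)/2⌋ = 130
= RGB(183, 143, 130)


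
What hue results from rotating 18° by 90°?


New hue = (H + rotation) mod 360
New hue = (18 + 90) mod 360
= 108 mod 360
= 108°


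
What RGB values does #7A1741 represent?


7A → 122 (R)
17 → 23 (G)
41 → 65 (B)
= RGB(122, 23, 65)


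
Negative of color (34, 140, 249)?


Invert: (255-R, 255-G, 255-B)
R: 255-34 = 221
G: 255-140 = 115
B: 255-249 = 6
= RGB(221, 115, 6)


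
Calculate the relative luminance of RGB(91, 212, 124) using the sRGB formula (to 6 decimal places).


Linearize each channel (sRGB transfer function): c = v/255; c_lin = c/12.92 if c ≤ 0.04045, else ((c+0.055)/1.055)^2.4
  R: 91/255 ≈ 0.356863 > 0.04045 → ((0.356863+0.055)/1.055)^2.4 ≈ 0.104616
  G: 212/255 ≈ 0.831373 > 0.04045 → ((0.831373+0.055)/1.055)^2.4 ≈ 0.658375
  B: 124/255 ≈ 0.486275 > 0.04045 → ((0.486275+0.055)/1.055)^2.4 ≈ 0.201556
R_lin = 0.104616, G_lin = 0.658375, B_lin = 0.201556
L = 0.2126×R + 0.7152×G + 0.0722×B
L = 0.2126×0.104616 + 0.7152×0.658375 + 0.0722×0.201556
L ≈ 0.507663


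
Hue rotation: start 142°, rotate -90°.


New hue = (H + rotation) mod 360
New hue = (142 -90) mod 360
= 52 mod 360
= 52°


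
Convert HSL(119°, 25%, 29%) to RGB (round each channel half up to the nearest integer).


H=119°, S=0.25, L=0.29
C = (1-|2L-1|)×S = (1-|-0.42|)×0.25 = 0.145
H' = H/60 = 119/60 ≈ 1.9833; X = C×(1-|H' mod 2 - 1|) ≈ 0.0024
m = L - C/2 = 0.29 - 0.0725 = 0.2175
Sector ⌊H'⌋ = 1 → (R',G',B') = (≈0.0024, 0.145, 0.0)
RGB = ((R'+m)×255, (G'+m)×255, (B'+m)×255) = (56.07875, 92.4375, 55.4625)
Round half up → RGB(56, 92, 55)


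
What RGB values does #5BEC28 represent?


5B → 91 (R)
EC → 236 (G)
28 → 40 (B)
= RGB(91, 236, 40)


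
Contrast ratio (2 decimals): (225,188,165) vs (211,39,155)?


Linearize each sRGB channel c=v/255: c/12.92 if c ≤ 0.04045 else ((c+0.055)/1.055)^2.4
L = 0.2126×R_lin + 0.7152×G_lin + 0.0722×B_lin
Color 1 (225,188,165):
  R=225: 225/255≈0.8824 > 0.04045 → ((0.8824+0.055)/1.055)^2.4 ≈ 0.75294
  G=188: 188/255≈0.7373 > 0.04045 → ((0.7373+0.055)/1.055)^2.4 ≈ 0.50289
  B=165: 165/255≈0.6471 > 0.04045 → ((0.6471+0.055)/1.055)^2.4 ≈ 0.37626
  L1 = 0.2126×0.75294 + 0.7152×0.50289 + 0.0722×0.37626 ≈ 0.54691
Color 2 (211,39,155):
  R=211: 211/255≈0.8275 > 0.04045 → ((0.8275+0.055)/1.055)^2.4 ≈ 0.65141
  G=39: 39/255≈0.1529 > 0.04045 → ((0.1529+0.055)/1.055)^2.4 ≈ 0.02029
  B=155: 155/255≈0.6078 > 0.04045 → ((0.6078+0.055)/1.055)^2.4 ≈ 0.32778
  L2 = 0.2126×0.65141 + 0.7152×0.02029 + 0.0722×0.32778 ≈ 0.17666
Lighter = 0.54691, Darker = 0.17666
Ratio = (L_lighter + 0.05) / (L_darker + 0.05)
Ratio = (0.54691 + 0.05) / (0.17666 + 0.05) = 0.59691 / 0.22666 ≈ 2.6334
Ratio ≈ 2.63:1


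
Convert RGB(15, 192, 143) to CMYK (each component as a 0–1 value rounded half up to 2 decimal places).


R'=15/255≈0.0588, G'=192/255≈0.7529, B'=143/255≈0.5608
K = 1 - max(R',G',B') = 1 - 192/255 = 63/255 = 0.24705… → 0.25
(1-R'-K)/(1-K) simplifies to (max-R)/max with max = 192:
C = (192-15)/192 = 177/192 = 0.92187… → 0.92
M = (192-192)/192 = 0/192 = 0 → 0.00
Y = (192-143)/192 = 49/192 = 0.25520… → 0.26
= CMYK(0.92, 0.00, 0.26, 0.25)


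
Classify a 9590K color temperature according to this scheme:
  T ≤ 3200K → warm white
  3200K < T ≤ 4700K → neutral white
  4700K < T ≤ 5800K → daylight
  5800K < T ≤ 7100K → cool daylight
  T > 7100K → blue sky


Temperature: 9590K
9590K > 7100K → blue sky
Classification: blue sky


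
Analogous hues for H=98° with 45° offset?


Base hue: 98°
Left analog: (98 - 45) mod 360 = 53°
Right analog: (98 + 45) mod 360 = 143°
Analogous hues = 53° and 143°


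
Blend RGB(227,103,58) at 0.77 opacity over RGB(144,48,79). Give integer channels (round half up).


C = α×F + (1-α)×B, with 1-α = 0.23
R: 0.77×227 + 0.23×144 = 174.79 + 33.12 = 207.91 → 208
G: 0.77×103 + 0.23×48 = 79.31 + 11.04 = 90.35 → 90
B: 0.77×58 + 0.23×79 = 44.66 + 18.17 = 62.83 → 63
= RGB(208, 90, 63)


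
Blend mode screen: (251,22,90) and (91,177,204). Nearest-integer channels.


Screen: C = 255 - (255-A)×(255-B)/255, rounded to nearest integer
R: 255 - (255-251)×(255-91)/255 = 255 - 656/255 ≈ 255 - 2.573 = 252.427 → 252
G: 255 - (255-22)×(255-177)/255 = 255 - 18174/255 ≈ 255 - 71.271 = 183.729 → 184
B: 255 - (255-90)×(255-204)/255 = 255 - 8415/255 ≈ 255 - 33.000 = 222.000 → 222
= RGB(252, 184, 222)


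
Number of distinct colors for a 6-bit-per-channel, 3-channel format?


Total bits = 6 bits/channel × 3 channels = 18 bits
Distinct colors = 2^18
= 262,144 colors


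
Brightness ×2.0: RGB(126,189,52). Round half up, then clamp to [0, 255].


Multiply each channel by 2.0, round half up, clamp to [0, 255]
R: 126×2.0 = 252
G: 189×2.0 = 378 → clamp → 255
B: 52×2.0 = 104
= RGB(252, 255, 104)


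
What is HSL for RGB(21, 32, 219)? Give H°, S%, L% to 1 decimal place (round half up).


Normalize: R'=21/255≈0.0824, G'=32/255≈0.1255, B'=219/255≈0.8588
Max=219/255, Min=21/255, Δ=Max-Min=198/255
L = (Max+Min)/2 = (219+21)/510 = 240/510 = 0.47058… → L = 47.1%
L ≤ 0.5 → S = Δ/(Max+Min) = 198/(219+21) = 198/240 = 0.825 → S = 82.5%
(the 1/255 factors cancel in S and H, so raw channel differences can be used)
Max is B' → H = 60 × ((R-G)/Δ + 4) = 60 × ((21-32)/198 + 4)
  -11/198 + 4 = -0.0555… + 4 = 3.9444…
  H = 60 × 3.9444… = 236.666…° → H = 236.7°
= HSL(236.7°, 82.5%, 47.1%)


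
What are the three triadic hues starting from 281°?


Triadic: equally spaced at 120° intervals
H1 = 281°
H2 = (281 + 120) mod 360 = 41°
H3 = (281 + 240) mod 360 = 161°
Triadic = 281°, 41°, 161°


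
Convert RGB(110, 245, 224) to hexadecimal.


R = 110 → 6E (hex)
G = 245 → F5 (hex)
B = 224 → E0 (hex)
Hex = #6EF5E0


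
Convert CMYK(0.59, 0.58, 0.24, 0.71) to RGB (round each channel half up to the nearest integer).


R = 255 × (1-C) × (1-K) = 255 × 0.41 × 0.29 = 30.3195 → 30
G = 255 × (1-M) × (1-K) = 255 × 0.42 × 0.29 = 31.059 → 31
B = 255 × (1-Y) × (1-K) = 255 × 0.76 × 0.29 = 56.202 → 56
= RGB(30, 31, 56)


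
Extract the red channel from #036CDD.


Color: #036CDD
R = 03 = 3
G = 6C = 108
B = DD = 221
Red = 3


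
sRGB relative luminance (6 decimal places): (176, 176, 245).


Linearize each channel (sRGB transfer function): c = v/255; c_lin = c/12.92 if c ≤ 0.04045, else ((c+0.055)/1.055)^2.4
  R: 176/255 ≈ 0.690196 > 0.04045 → ((0.690196+0.055)/1.055)^2.4 ≈ 0.434154
  G: 176/255 ≈ 0.690196 > 0.04045 → ((0.690196+0.055)/1.055)^2.4 ≈ 0.434154
  B: 245/255 ≈ 0.960784 > 0.04045 → ((0.960784+0.055)/1.055)^2.4 ≈ 0.913099
R_lin = 0.434154, G_lin = 0.434154, B_lin = 0.913099
L = 0.2126×R + 0.7152×G + 0.0722×B
L = 0.2126×0.434154 + 0.7152×0.434154 + 0.0722×0.913099
L ≈ 0.468733


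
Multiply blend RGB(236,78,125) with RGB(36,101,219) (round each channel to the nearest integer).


Multiply: C = A×B/255, rounded to nearest integer
R: 236×36/255 = 8496/255 ≈ 33.318 → 33
G: 78×101/255 = 7878/255 ≈ 30.894 → 31
B: 125×219/255 = 27375/255 ≈ 107.353 → 107
= RGB(33, 31, 107)


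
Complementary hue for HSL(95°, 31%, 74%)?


Complement = opposite side of color wheel = hue + 180°
H' = (95 + 180) mod 360 = 275°
S and L unchanged.
= HSL(275°, 31%, 74%)


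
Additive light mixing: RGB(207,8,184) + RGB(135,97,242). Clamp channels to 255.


Additive: each channel = min(255, C₁+C₂)
R: 207+135 = 342 → 255
G: 8+97 = 105 → 105
B: 184+242 = 426 → 255
= RGB(255, 105, 255)


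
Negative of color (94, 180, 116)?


Invert: (255-R, 255-G, 255-B)
R: 255-94 = 161
G: 255-180 = 75
B: 255-116 = 139
= RGB(161, 75, 139)


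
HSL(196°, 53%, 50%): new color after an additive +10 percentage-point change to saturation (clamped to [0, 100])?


Original S = 53%
Adjustment = +10 percentage points
New S = 53 + (10) = 63
Clamp to [0, 100] → 63
= HSL(196°, 63%, 50%)


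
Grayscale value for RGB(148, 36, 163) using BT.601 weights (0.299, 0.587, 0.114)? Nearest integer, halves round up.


Gray = 0.299×R + 0.587×G + 0.114×B
Gray = 0.299×148 + 0.587×36 + 0.114×163
Gray = 44.252 + 21.132 + 18.582
Gray = 83.966 → round half up → 84
Gray = 84


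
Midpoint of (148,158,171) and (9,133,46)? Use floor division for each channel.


Midpoint: each channel = ⌊(C₁+C₂)/2⌋
R: ⌊(148+9)/2⌋ = 78
G: ⌊(158+133)/2⌋ = 145
B: ⌊(171+46)/2⌋ = 108
= RGB(78, 145, 108)


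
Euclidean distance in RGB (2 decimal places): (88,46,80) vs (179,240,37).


d = √[(R₁-R₂)² + (G₁-G₂)² + (B₁-B₂)²]
d = √[(88-179)² + (46-240)² + (80-37)²]
d = √[8281 + 37636 + 1849]
d = √47766
d ≈ 218.55


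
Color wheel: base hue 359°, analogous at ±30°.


Base hue: 359°
Left analog: (359 - 30) mod 360 = 329°
Right analog: (359 + 30) mod 360 = 29°
Analogous hues = 329° and 29°


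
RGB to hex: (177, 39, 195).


R = 177 → B1 (hex)
G = 39 → 27 (hex)
B = 195 → C3 (hex)
Hex = #B127C3


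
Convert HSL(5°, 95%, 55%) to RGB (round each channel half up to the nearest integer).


H=5°, S=0.95, L=0.55
C = (1-|2L-1|)×S = (1-|0.10|)×0.95 = 0.855
H' = H/60 = 5/60 ≈ 0.0833; X = C×(1-|H' mod 2 - 1|) = 0.07125
m = L - C/2 = 0.55 - 0.4275 = 0.1225
Sector ⌊H'⌋ = 0 → (R',G',B') = (0.855, 0.07125, 0.0)
RGB = ((R'+m)×255, (G'+m)×255, (B'+m)×255) = (249.2625, 49.40625, 31.2375)
Round half up → RGB(249, 49, 31)


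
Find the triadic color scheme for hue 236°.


Triadic: equally spaced at 120° intervals
H1 = 236°
H2 = (236 + 120) mod 360 = 356°
H3 = (236 + 240) mod 360 = 116°
Triadic = 236°, 356°, 116°


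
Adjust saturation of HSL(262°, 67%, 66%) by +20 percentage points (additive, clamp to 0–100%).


Original S = 67%
Adjustment = +20 percentage points
New S = 67 + (20) = 87
Clamp to [0, 100] → 87
= HSL(262°, 87%, 66%)


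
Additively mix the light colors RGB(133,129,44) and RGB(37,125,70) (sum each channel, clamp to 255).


Additive: each channel = min(255, C₁+C₂)
R: 133+37 = 170 → 170
G: 129+125 = 254 → 254
B: 44+70 = 114 → 114
= RGB(170, 254, 114)


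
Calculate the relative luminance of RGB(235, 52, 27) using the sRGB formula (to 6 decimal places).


Linearize each channel (sRGB transfer function): c = v/255; c_lin = c/12.92 if c ≤ 0.04045, else ((c+0.055)/1.055)^2.4
  R: 235/255 ≈ 0.921569 > 0.04045 → ((0.921569+0.055)/1.055)^2.4 ≈ 0.830770
  G: 52/255 ≈ 0.203922 > 0.04045 → ((0.203922+0.055)/1.055)^2.4 ≈ 0.034340
  B: 27/255 ≈ 0.105882 > 0.04045 → ((0.105882+0.055)/1.055)^2.4 ≈ 0.010960
R_lin = 0.830770, G_lin = 0.034340, B_lin = 0.010960
L = 0.2126×R + 0.7152×G + 0.0722×B
L = 0.2126×0.830770 + 0.7152×0.034340 + 0.0722×0.010960
L ≈ 0.201973


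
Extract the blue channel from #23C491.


Color: #23C491
R = 23 = 35
G = C4 = 196
B = 91 = 145
Blue = 145


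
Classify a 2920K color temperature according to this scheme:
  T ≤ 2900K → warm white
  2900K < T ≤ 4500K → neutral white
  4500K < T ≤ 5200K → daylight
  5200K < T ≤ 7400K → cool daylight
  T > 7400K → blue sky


Temperature: 2920K
2900K < 2920K ≤ 4500K → neutral white
Classification: neutral white


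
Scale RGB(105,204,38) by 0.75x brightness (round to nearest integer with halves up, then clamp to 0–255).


Multiply each channel by 0.75, round half up, clamp to [0, 255]
R: 105×0.75 = 78.75 → round → 79
G: 204×0.75 = 153
B: 38×0.75 = 28.5 → round → 29
= RGB(79, 153, 29)


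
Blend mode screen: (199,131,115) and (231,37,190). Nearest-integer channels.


Screen: C = 255 - (255-A)×(255-B)/255, rounded to nearest integer
R: 255 - (255-199)×(255-231)/255 = 255 - 1344/255 ≈ 255 - 5.271 = 249.729 → 250
G: 255 - (255-131)×(255-37)/255 = 255 - 27032/255 ≈ 255 - 106.008 = 148.992 → 149
B: 255 - (255-115)×(255-190)/255 = 255 - 9100/255 ≈ 255 - 35.686 = 219.314 → 219
= RGB(250, 149, 219)


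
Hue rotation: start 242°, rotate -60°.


New hue = (H + rotation) mod 360
New hue = (242 -60) mod 360
= 182 mod 360
= 182°
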